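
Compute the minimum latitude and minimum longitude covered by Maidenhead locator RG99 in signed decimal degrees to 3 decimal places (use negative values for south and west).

-21.000, 178.000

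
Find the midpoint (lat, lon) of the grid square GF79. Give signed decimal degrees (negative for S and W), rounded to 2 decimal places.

-30.50, -45.00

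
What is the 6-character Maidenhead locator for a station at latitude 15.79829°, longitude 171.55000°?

Add 180° to longitude and 90° to latitude: 351.5500, 105.7983.
Field: lon ⌊351.5500/20⌋ = 17 → R; lat ⌊105.7983/10⌋ = 10 → K.
Square: lon ⌊11.5500/2⌋ = 5; lat ⌊5.7983/1⌋ = 5.
Subsquare: lon ⌊1.5500/0.0833333⌋ = 18 → s; lat ⌊0.7983/0.0416667⌋ = 19 → t.

RK55st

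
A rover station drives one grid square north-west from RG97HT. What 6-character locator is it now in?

RG97gu

Longitude subsquare h = 7; −1 → 6 = g.
Latitude subsquare t = 19; +1 → 20 = u.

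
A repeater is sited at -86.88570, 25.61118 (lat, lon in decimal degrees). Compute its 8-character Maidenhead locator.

KA23tc37

Shift to the Maidenhead origin (180°W, 90°S): lon 205.61118, lat 3.11430.
Field: 205.61118/20 → 10 → K, 3.11430/10 → 0 → A; chars KA.
Square: 5.61118/2 → 2, 3.11430/1 → 3; chars 23.
Subsquare: 1.61118/0.0833333 → 19 → t, 0.11430/0.0416667 → 2 → c; chars tc.
Extended square: 0.02785/0.00833333 → 3, 0.03097/0.00416667 → 7; chars 37.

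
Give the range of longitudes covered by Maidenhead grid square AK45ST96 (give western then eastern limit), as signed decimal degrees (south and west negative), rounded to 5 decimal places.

-170.42500, -170.41667

Field A=0, K=10: +0·20° lon, +10·10° lat → SW at lon -180°, lat 10°.
Square 4, 5: +4·2° lon, +5·1° lat → SW at lon -172°, lat 15°.
Subsquare s=18, t=19: +18·0.0833333° lon, +19·0.0416667° lat → SW at lon -170.5°, lat 15.7917°.
Extended square 9, 6: +9·0.00833333° lon, +6·0.00416667° lat → SW at lon -170.425°, lat 15.8167°.
Cell spans 0.00833333° lon × 0.00416667° lat.
west -170.42500, east -170.41667.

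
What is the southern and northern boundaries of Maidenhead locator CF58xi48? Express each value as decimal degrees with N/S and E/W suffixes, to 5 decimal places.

31.63333° S, 31.62917° S

Field C=2, F=5: +2·20° lon, +5·10° lat → SW at lon -140°, lat -40°.
Square 5, 8: +5·2° lon, +8·1° lat → SW at lon -130°, lat -32°.
Subsquare x=23, i=8: +23·0.0833333° lon, +8·0.0416667° lat → SW at lon -128.083°, lat -31.6667°.
Extended square 4, 8: +4·0.00833333° lon, +8·0.00416667° lat → SW at lon -128.05°, lat -31.6333°.
Cell spans 0.00833333° lon × 0.00416667° lat.
south 31.63333° S, north 31.62917° S.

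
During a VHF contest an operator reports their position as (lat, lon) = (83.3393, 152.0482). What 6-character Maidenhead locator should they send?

QR63ai

Shift to the Maidenhead origin (180°W, 90°S): lon 332.0482, lat 173.3393.
Field: lon ⌊332.0482/20⌋ = 16 → Q; lat ⌊173.3393/10⌋ = 17 → R.
Square: lon ⌊12.0482/2⌋ = 6; lat ⌊3.3393/1⌋ = 3.
Subsquare: lon ⌊0.0482/0.0833333⌋ = 0 → a; lat ⌊0.3393/0.0416667⌋ = 8 → i.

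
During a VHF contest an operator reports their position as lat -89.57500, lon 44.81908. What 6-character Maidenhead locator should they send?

Add 180° to longitude and 90° to latitude: 224.8191, 0.4250.
Field (20°×10°, letters A–R): lon ⌊224.8191/20⌋ = 11 → L; lat ⌊0.4250/10⌋ = 0 → A.
Square (2°×1°, digits 0–9): lon ⌊4.8191/2⌋ = 2; lat ⌊0.4250/1⌋ = 0.
Subsquare (5′×2.5′, letters a–x): lon ⌊0.8191/0.0833333⌋ = 9 → j; lat ⌊0.4250/0.0416667⌋ = 10 → k.

LA20jk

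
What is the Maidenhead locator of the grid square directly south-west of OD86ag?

Longitude subsquare a = 0; −1 → -1, wraps to 23 = x, carry into square.
Longitude square 8; −1 → 7.
Latitude subsquare g = 6; −1 → 5 = f.

OD76xf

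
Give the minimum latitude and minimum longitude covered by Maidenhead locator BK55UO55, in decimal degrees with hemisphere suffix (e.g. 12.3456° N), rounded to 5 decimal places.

15.60417° N, 148.29167° W

Field B=1, K=10: +1·20° lon, +10·10° lat → SW at lon -160°, lat 10°.
Square 5, 5: +5·2° lon, +5·1° lat → SW at lon -150°, lat 15°.
Subsquare u=20, o=14: +20·0.0833333° lon, +14·0.0416667° lat → SW at lon -148.333°, lat 15.5833°.
Extended square 5, 5: +5·0.00833333° lon, +5·0.00416667° lat → SW at lon -148.292°, lat 15.6042°.
latitude 15.60417° N, longitude 148.29167° W.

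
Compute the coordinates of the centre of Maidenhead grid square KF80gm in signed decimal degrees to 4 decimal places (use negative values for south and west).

-39.4792, 36.5417

Field K=10, F=5: +10·20° lon, +5·10° lat → SW at lon 20°, lat -40°.
Square 8, 0: +8·2° lon, +0·1° lat → SW at lon 36°, lat -40°.
Subsquare g=6, m=12: +6·0.0833333° lon, +12·0.0416667° lat → SW at lon 36.5°, lat -39.5°.
Cell spans 0.0833333° lon × 0.0416667° lat. Centre is SW corner plus half of each.
latitude -39.4792, longitude 36.5417.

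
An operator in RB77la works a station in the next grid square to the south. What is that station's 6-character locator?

Latitude subsquare a = 0; −1 → -1, wraps to 23 = x, carry into square.
Latitude square 7; −1 → 6.
The longitude characters are unchanged.

RB76lx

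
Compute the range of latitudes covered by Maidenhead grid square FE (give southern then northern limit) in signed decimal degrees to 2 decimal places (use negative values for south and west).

-50.00, -40.00

Field F=5, E=4: +5·20° lon, +4·10° lat → SW at lon -80°, lat -50°.
Cell spans 20° lon × 10° lat.
south -50.00, north -40.00.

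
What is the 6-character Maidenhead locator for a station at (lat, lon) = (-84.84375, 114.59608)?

Offset from 180°W / 90°S: lon 294.5961°, lat 5.1562°.
Field: lon ⌊294.5961/20⌋ = 14 → O; lat ⌊5.1562/10⌋ = 0 → A.
Square: lon ⌊14.5961/2⌋ = 7; lat ⌊5.1562/1⌋ = 5.
Subsquare: lon ⌊0.5961/0.0833333⌋ = 7 → h; lat ⌊0.1562/0.0416667⌋ = 3 → d.

OA75hd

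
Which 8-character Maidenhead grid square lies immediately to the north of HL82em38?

HL82em39

Latitude extended square 8; +1 → 9.
The longitude characters are unchanged.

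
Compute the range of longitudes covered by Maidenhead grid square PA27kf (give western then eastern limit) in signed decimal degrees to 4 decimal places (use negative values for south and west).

Field P=15, A=0: +15·20° lon, +0·10° lat → SW at lon 120°, lat -90°.
Square 2, 7: +2·2° lon, +7·1° lat → SW at lon 124°, lat -83°.
Subsquare k=10, f=5: +10·0.0833333° lon, +5·0.0416667° lat → SW at lon 124.833°, lat -82.7917°.
Cell spans 0.0833333° lon × 0.0416667° lat.
west 124.8333, east 124.9167.

124.8333, 124.9167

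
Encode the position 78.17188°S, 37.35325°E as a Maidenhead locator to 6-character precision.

KB81qt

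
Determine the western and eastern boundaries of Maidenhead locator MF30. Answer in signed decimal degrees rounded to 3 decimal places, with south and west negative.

66.000, 68.000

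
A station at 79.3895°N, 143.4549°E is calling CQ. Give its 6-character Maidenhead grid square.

Add 180° to longitude and 90° to latitude: 323.4549, 169.3895.
Field (20°×10°, letters A–R): lon ⌊323.4549/20⌋ = 16 → Q; lat ⌊169.3895/10⌋ = 16 → Q.
Square (2°×1°, digits 0–9): lon ⌊3.4549/2⌋ = 1; lat ⌊9.3895/1⌋ = 9.
Subsquare (5′×2.5′, letters a–x): lon ⌊1.4549/0.0833333⌋ = 17 → r; lat ⌊0.3895/0.0416667⌋ = 9 → j.

QQ19rj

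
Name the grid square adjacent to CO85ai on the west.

Longitude subsquare a = 0; −1 → -1, wraps to 23 = x, carry into square.
Longitude square 8; −1 → 7.
The latitude characters are unchanged.

CO75xi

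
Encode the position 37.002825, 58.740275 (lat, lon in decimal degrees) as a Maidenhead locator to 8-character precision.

Shift to the Maidenhead origin (180°W, 90°S): lon 238.74027, lat 127.00283.
Field: lon ⌊238.74027/20⌋ = 11 → L; lat ⌊127.00283/10⌋ = 12 → M.
Square: lon ⌊18.74027/2⌋ = 9; lat ⌊7.00283/1⌋ = 7.
Subsquare: lon ⌊0.74027/0.0833333⌋ = 8 → i; lat ⌊0.00283/0.0416667⌋ = 0 → a.
Extended square: lon ⌊0.07361/0.00833333⌋ = 8; lat ⌊0.00283/0.00416667⌋ = 0.

LM97ia80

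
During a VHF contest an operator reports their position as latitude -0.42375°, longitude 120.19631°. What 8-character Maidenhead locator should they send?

PI09cn38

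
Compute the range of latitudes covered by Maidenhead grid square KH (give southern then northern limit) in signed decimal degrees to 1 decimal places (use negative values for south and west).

Field K=10, H=7: +10·20° lon, +7·10° lat → SW at lon 20°, lat -20°.
Cell spans 20° lon × 10° lat.
south -20.0, north -10.0.

-20.0, -10.0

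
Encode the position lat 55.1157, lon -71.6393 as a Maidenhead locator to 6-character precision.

Offset from 180°W / 90°S: lon 108.3607°, lat 145.1157°.
Field: lon ⌊108.3607/20⌋ = 5 → F; lat ⌊145.1157/10⌋ = 14 → O.
Square: lon ⌊8.3607/2⌋ = 4; lat ⌊5.1157/1⌋ = 5.
Subsquare: lon ⌊0.3607/0.0833333⌋ = 4 → e; lat ⌊0.1157/0.0416667⌋ = 2 → c.

FO45ec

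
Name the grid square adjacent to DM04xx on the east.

DM14ax

Longitude subsquare x = 23; +1 → 24, wraps to 0 = a, carry into square.
Longitude square 0; +1 → 1.
The latitude characters are unchanged.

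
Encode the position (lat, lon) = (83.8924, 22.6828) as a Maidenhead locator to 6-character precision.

Shift to the Maidenhead origin (180°W, 90°S): lon 202.6828, lat 173.8924.
Field: lon ⌊202.6828/20⌋ = 10 → K; lat ⌊173.8924/10⌋ = 17 → R.
Square: lon ⌊2.6828/2⌋ = 1; lat ⌊3.8924/1⌋ = 3.
Subsquare: lon ⌊0.6828/0.0833333⌋ = 8 → i; lat ⌊0.8924/0.0416667⌋ = 21 → v.

KR13iv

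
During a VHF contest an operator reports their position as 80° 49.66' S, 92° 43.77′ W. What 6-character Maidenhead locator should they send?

Add 180° to longitude and 90° to latitude: 87.2705, 9.1723.
Field (20°×10°, letters A–R): 87.2705/20 → 4 → E, 9.1723/10 → 0 → A; chars EA.
Square (2°×1°, digits 0–9): 7.2705/2 → 3, 9.1723/1 → 9; chars 39.
Subsquare (5′×2.5′, letters a–x): 1.2705/0.0833333 → 15 → p, 0.1723/0.0416667 → 4 → e; chars pe.

EA39pe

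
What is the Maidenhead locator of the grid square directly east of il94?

JL04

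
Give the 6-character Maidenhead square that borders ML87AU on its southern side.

ML87at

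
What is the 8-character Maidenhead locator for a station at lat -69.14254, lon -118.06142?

DC00xu25

Offset from 180°W / 90°S: lon 61.93858°, lat 20.85746°.
Field: 61.93858/20 → 3 → D, 20.85746/10 → 2 → C; chars DC.
Square: 1.93858/2 → 0, 0.85746/1 → 0; chars 00.
Subsquare: 1.93858/0.0833333 → 23 → x, 0.85746/0.0416667 → 20 → u; chars xu.
Extended square: 0.02191/0.00833333 → 2, 0.02413/0.00416667 → 5; chars 25.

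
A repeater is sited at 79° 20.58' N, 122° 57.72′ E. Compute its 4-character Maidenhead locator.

PQ19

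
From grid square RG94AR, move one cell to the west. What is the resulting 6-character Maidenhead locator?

Longitude subsquare a = 0; −1 → -1, wraps to 23 = x, carry into square.
Longitude square 9; −1 → 8.
The latitude characters are unchanged.

RG84xr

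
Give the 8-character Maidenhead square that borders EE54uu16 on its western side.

EE54uu06

Longitude extended square 1; −1 → 0.
The latitude characters are unchanged.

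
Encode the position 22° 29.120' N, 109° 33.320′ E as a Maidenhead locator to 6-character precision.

OL42sl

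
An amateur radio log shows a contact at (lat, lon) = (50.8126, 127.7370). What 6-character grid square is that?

PO30ut

Shift to the Maidenhead origin (180°W, 90°S): lon 307.7370, lat 140.8126.
Field (20°×10°, letters A–R): 307.7370/20 → 15 → P, 140.8126/10 → 14 → O; chars PO.
Square (2°×1°, digits 0–9): 7.7370/2 → 3, 0.8126/1 → 0; chars 30.
Subsquare (5′×2.5′, letters a–x): 1.7370/0.0833333 → 20 → u, 0.8126/0.0416667 → 19 → t; chars ut.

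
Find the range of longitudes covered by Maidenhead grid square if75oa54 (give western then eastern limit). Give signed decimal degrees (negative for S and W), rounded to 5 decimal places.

Field I=8, F=5: +8·20° lon, +5·10° lat → SW at lon -20°, lat -40°.
Square 7, 5: +7·2° lon, +5·1° lat → SW at lon -6°, lat -35°.
Subsquare o=14, a=0: +14·0.0833333° lon, +0·0.0416667° lat → SW at lon -4.83333°, lat -35°.
Extended square 5, 4: +5·0.00833333° lon, +4·0.00416667° lat → SW at lon -4.79167°, lat -34.9833°.
Cell spans 0.00833333° lon × 0.00416667° lat.
west -4.79167, east -4.78333.

-4.79167, -4.78333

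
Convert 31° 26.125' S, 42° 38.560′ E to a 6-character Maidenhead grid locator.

LF18hn

Shift to the Maidenhead origin (180°W, 90°S): lon 222.6427, lat 58.5646.
Field: lon ⌊222.6427/20⌋ = 11 → L; lat ⌊58.5646/10⌋ = 5 → F.
Square: lon ⌊2.6427/2⌋ = 1; lat ⌊8.5646/1⌋ = 8.
Subsquare: lon ⌊0.6427/0.0833333⌋ = 7 → h; lat ⌊0.5646/0.0416667⌋ = 13 → n.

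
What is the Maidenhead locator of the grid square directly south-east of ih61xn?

IH71am

Longitude subsquare x = 23; +1 → 24, wraps to 0 = a, carry into square.
Longitude square 6; +1 → 7.
Latitude subsquare n = 13; −1 → 12 = m.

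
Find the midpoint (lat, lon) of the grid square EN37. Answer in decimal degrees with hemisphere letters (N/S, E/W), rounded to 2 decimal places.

Field E=4, N=13: +4·20° lon, +13·10° lat → SW at lon -100°, lat 40°.
Square 3, 7: +3·2° lon, +7·1° lat → SW at lon -94°, lat 47°.
Cell spans 2° lon × 1° lat. Centre is SW corner plus half of each.
latitude 47.50° N, longitude 93.00° W.

47.50° N, 93.00° W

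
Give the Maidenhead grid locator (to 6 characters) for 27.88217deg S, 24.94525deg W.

Shift to the Maidenhead origin (180°W, 90°S): lon 155.0548, lat 62.1178.
Field: lon ⌊155.0548/20⌋ = 7 → H; lat ⌊62.1178/10⌋ = 6 → G.
Square: lon ⌊15.0548/2⌋ = 7; lat ⌊2.1178/1⌋ = 2.
Subsquare: lon ⌊1.0548/0.0833333⌋ = 12 → m; lat ⌊0.1178/0.0416667⌋ = 2 → c.

HG72mc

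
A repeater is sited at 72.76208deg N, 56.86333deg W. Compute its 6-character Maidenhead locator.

GQ12ns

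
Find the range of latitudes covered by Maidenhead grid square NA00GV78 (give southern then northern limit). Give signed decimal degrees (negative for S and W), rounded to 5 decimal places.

Field N=13, A=0: +13·20° lon, +0·10° lat → SW at lon 80°, lat -90°.
Square 0, 0: +0·2° lon, +0·1° lat → SW at lon 80°, lat -90°.
Subsquare g=6, v=21: +6·0.0833333° lon, +21·0.0416667° lat → SW at lon 80.5°, lat -89.125°.
Extended square 7, 8: +7·0.00833333° lon, +8·0.00416667° lat → SW at lon 80.5583°, lat -89.0917°.
Cell spans 0.00833333° lon × 0.00416667° lat.
south -89.09167, north -89.08750.

-89.09167, -89.08750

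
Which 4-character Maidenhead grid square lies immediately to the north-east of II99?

Longitude square 9; +1 → 10, wraps to 0, carry into field.
Longitude field I = 8; +1 → 9 = J.
Latitude square 9; +1 → 10, wraps to 0, carry into field.
Latitude field I = 8; +1 → 9 = J.

JJ00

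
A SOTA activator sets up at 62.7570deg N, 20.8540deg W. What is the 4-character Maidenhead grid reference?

HP92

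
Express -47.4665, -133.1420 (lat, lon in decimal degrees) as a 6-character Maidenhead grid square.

Offset from 180°W / 90°S: lon 46.8580°, lat 42.5335°.
Field: lon ⌊46.8580/20⌋ = 2 → C; lat ⌊42.5335/10⌋ = 4 → E.
Square: lon ⌊6.8580/2⌋ = 3; lat ⌊2.5335/1⌋ = 2.
Subsquare: lon ⌊0.8580/0.0833333⌋ = 10 → k; lat ⌊0.5335/0.0416667⌋ = 12 → m.

CE32km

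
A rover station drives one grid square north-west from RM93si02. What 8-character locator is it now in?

RM93ri93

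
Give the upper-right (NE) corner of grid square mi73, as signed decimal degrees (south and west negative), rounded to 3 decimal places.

-6.000, 76.000

Field M=12, I=8: +12·20° lon, +8·10° lat → SW at lon 60°, lat -10°.
Square 7, 3: +7·2° lon, +3·1° lat → SW at lon 74°, lat -7°.
Cell spans 2° lon × 1° lat. NE corner is SW corner plus one full cell.
latitude -6.000, longitude 76.000.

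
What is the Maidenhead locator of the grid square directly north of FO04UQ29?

Latitude extended square 9; +1 → 10, wraps to 0, carry into subsquare.
Latitude subsquare q = 16; +1 → 17 = r.
The longitude characters are unchanged.

FO04ur20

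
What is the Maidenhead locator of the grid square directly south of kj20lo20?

Latitude extended square 0; −1 → -1, wraps to 9, carry into subsquare.
Latitude subsquare o = 14; −1 → 13 = n.
The longitude characters are unchanged.

KJ20ln29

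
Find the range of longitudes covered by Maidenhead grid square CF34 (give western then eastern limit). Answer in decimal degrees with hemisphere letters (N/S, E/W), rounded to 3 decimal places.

134.000° W, 132.000° W

Field C=2, F=5: +2·20° lon, +5·10° lat → SW at lon -140°, lat -40°.
Square 3, 4: +3·2° lon, +4·1° lat → SW at lon -134°, lat -36°.
Cell spans 2° lon × 1° lat.
west 134.000° W, east 132.000° W.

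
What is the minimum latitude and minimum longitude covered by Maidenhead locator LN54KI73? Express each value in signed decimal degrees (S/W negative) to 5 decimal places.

Field L=11, N=13: +11·20° lon, +13·10° lat → SW at lon 40°, lat 40°.
Square 5, 4: +5·2° lon, +4·1° lat → SW at lon 50°, lat 44°.
Subsquare k=10, i=8: +10·0.0833333° lon, +8·0.0416667° lat → SW at lon 50.8333°, lat 44.3333°.
Extended square 7, 3: +7·0.00833333° lon, +3·0.00416667° lat → SW at lon 50.8917°, lat 44.3458°.
latitude 44.34583, longitude 50.89167.

44.34583, 50.89167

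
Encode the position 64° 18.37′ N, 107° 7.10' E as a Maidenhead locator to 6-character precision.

OP34nh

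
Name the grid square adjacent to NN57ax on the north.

NN58aa

Latitude subsquare x = 23; +1 → 24, wraps to 0 = a, carry into square.
Latitude square 7; +1 → 8.
The longitude characters are unchanged.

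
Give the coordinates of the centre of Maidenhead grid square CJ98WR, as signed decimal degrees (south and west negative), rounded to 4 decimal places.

8.7292, -120.1250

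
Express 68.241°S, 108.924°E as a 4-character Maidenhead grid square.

OC41

Add 180° to longitude and 90° to latitude: 288.92, 21.76.
Field: 288.92/20 → 14 → O, 21.76/10 → 2 → C; chars OC.
Square: 8.92/2 → 4, 1.76/1 → 1; chars 41.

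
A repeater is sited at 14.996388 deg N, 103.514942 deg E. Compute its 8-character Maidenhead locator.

OK14sx19

Add 180° to longitude and 90° to latitude: 283.51494, 104.99639.
Field: 283.51494/20 → 14 → O, 104.99639/10 → 10 → K; chars OK.
Square: 3.51494/2 → 1, 4.99639/1 → 4; chars 14.
Subsquare: 1.51494/0.0833333 → 18 → s, 0.99639/0.0416667 → 23 → x; chars sx.
Extended square: 0.01494/0.00833333 → 1, 0.03805/0.00416667 → 9; chars 19.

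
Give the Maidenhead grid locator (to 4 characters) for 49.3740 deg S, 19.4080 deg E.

JE90

Offset from 180°W / 90°S: lon 199.41°, lat 40.63°.
Field: lon ⌊199.41/20⌋ = 9 → J; lat ⌊40.63/10⌋ = 4 → E.
Square: lon ⌊19.41/2⌋ = 9; lat ⌊0.63/1⌋ = 0.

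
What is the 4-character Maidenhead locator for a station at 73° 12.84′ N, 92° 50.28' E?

NQ63

Offset from 180°W / 90°S: lon 272.84°, lat 163.21°.
Field: 272.84/20 → 13 → N, 163.21/10 → 16 → Q; chars NQ.
Square: 12.84/2 → 6, 3.21/1 → 3; chars 63.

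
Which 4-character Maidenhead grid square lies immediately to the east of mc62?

Longitude square 6; +1 → 7.
The latitude characters are unchanged.

MC72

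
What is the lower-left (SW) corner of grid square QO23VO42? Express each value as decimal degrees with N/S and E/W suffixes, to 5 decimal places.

Field Q=16, O=14: +16·20° lon, +14·10° lat → SW at lon 140°, lat 50°.
Square 2, 3: +2·2° lon, +3·1° lat → SW at lon 144°, lat 53°.
Subsquare v=21, o=14: +21·0.0833333° lon, +14·0.0416667° lat → SW at lon 145.75°, lat 53.5833°.
Extended square 4, 2: +4·0.00833333° lon, +2·0.00416667° lat → SW at lon 145.783°, lat 53.5917°.
latitude 53.59167° N, longitude 145.78333° E.

53.59167° N, 145.78333° E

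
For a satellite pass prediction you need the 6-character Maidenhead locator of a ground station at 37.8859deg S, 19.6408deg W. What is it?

IF02ec

Offset from 180°W / 90°S: lon 160.3592°, lat 52.1141°.
Field (20°×10°, letters A–R): lon ⌊160.3592/20⌋ = 8 → I; lat ⌊52.1141/10⌋ = 5 → F.
Square (2°×1°, digits 0–9): lon ⌊0.3592/2⌋ = 0; lat ⌊2.1141/1⌋ = 2.
Subsquare (5′×2.5′, letters a–x): lon ⌊0.3592/0.0833333⌋ = 4 → e; lat ⌊0.1141/0.0416667⌋ = 2 → c.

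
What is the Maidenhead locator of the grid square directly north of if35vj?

IF35vk

Latitude subsquare j = 9; +1 → 10 = k.
The longitude characters are unchanged.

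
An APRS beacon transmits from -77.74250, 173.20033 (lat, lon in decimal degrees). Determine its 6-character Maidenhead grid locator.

Shift to the Maidenhead origin (180°W, 90°S): lon 353.2003, lat 12.2575.
Field (20°×10°, letters A–R): lon ⌊353.2003/20⌋ = 17 → R; lat ⌊12.2575/10⌋ = 1 → B.
Square (2°×1°, digits 0–9): lon ⌊13.2003/2⌋ = 6; lat ⌊2.2575/1⌋ = 2.
Subsquare (5′×2.5′, letters a–x): lon ⌊1.2003/0.0833333⌋ = 14 → o; lat ⌊0.2575/0.0416667⌋ = 6 → g.

RB62og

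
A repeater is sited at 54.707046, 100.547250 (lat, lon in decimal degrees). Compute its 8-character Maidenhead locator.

OO04gq59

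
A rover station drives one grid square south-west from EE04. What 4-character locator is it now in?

Longitude square 0; −1 → -1, wraps to 9, carry into field.
Longitude field E = 4; −1 → 3 = D.
Latitude square 4; −1 → 3.

DE93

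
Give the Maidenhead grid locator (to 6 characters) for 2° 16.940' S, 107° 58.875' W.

Shift to the Maidenhead origin (180°W, 90°S): lon 72.0187, lat 87.7177.
Field (20°×10°, letters A–R): lon ⌊72.0187/20⌋ = 3 → D; lat ⌊87.7177/10⌋ = 8 → I.
Square (2°×1°, digits 0–9): lon ⌊12.0187/2⌋ = 6; lat ⌊7.7177/1⌋ = 7.
Subsquare (5′×2.5′, letters a–x): lon ⌊0.0187/0.0833333⌋ = 0 → a; lat ⌊0.7177/0.0416667⌋ = 17 → r.

DI67ar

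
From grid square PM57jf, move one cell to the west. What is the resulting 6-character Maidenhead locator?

PM57if

Longitude subsquare j = 9; −1 → 8 = i.
The latitude characters are unchanged.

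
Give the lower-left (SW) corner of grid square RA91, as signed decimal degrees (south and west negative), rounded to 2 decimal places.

Field R=17, A=0: +17·20° lon, +0·10° lat → SW at lon 160°, lat -90°.
Square 9, 1: +9·2° lon, +1·1° lat → SW at lon 178°, lat -89°.
latitude -89.00, longitude 178.00.

-89.00, 178.00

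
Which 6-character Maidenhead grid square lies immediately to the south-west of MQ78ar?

Longitude subsquare a = 0; −1 → -1, wraps to 23 = x, carry into square.
Longitude square 7; −1 → 6.
Latitude subsquare r = 17; −1 → 16 = q.

MQ68xq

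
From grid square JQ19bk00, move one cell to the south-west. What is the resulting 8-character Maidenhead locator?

JQ19aj99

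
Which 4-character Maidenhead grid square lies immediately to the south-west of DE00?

CD99

Longitude square 0; −1 → -1, wraps to 9, carry into field.
Longitude field D = 3; −1 → 2 = C.
Latitude square 0; −1 → -1, wraps to 9, carry into field.
Latitude field E = 4; −1 → 3 = D.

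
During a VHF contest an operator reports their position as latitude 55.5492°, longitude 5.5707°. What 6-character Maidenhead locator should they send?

JO25sn

Shift to the Maidenhead origin (180°W, 90°S): lon 185.5707, lat 145.5492.
Field: 185.5707/20 → 9 → J, 145.5492/10 → 14 → O; chars JO.
Square: 5.5707/2 → 2, 5.5492/1 → 5; chars 25.
Subsquare: 1.5707/0.0833333 → 18 → s, 0.5492/0.0416667 → 13 → n; chars sn.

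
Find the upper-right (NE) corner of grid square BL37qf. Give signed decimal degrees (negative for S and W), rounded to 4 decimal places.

27.2500, -152.5833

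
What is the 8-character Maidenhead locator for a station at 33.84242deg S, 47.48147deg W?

Add 180° to longitude and 90° to latitude: 132.51853, 56.15758.
Field: 132.51853/20 → 6 → G, 56.15758/10 → 5 → F; chars GF.
Square: 12.51853/2 → 6, 6.15758/1 → 6; chars 66.
Subsquare: 0.51853/0.0833333 → 6 → g, 0.15758/0.0416667 → 3 → d; chars gd.
Extended square: 0.01853/0.00833333 → 2, 0.03258/0.00416667 → 7; chars 27.

GF66gd27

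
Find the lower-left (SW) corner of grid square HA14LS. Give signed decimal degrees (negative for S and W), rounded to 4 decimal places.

Field H=7, A=0: +7·20° lon, +0·10° lat → SW at lon -40°, lat -90°.
Square 1, 4: +1·2° lon, +4·1° lat → SW at lon -38°, lat -86°.
Subsquare l=11, s=18: +11·0.0833333° lon, +18·0.0416667° lat → SW at lon -37.0833°, lat -85.25°.
latitude -85.2500, longitude -37.0833.

-85.2500, -37.0833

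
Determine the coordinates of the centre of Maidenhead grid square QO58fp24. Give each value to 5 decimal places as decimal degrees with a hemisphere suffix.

58.64375° N, 150.43750° E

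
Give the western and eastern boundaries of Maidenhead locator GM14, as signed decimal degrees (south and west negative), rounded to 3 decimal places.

-58.000, -56.000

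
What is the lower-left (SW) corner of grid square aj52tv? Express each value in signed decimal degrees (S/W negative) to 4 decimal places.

2.8750, -168.4167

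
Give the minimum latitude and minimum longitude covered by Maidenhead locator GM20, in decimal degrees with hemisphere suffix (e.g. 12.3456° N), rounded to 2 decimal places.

30.00° N, 56.00° W

Field G=6, M=12: +6·20° lon, +12·10° lat → SW at lon -60°, lat 30°.
Square 2, 0: +2·2° lon, +0·1° lat → SW at lon -56°, lat 30°.
latitude 30.00° N, longitude 56.00° W.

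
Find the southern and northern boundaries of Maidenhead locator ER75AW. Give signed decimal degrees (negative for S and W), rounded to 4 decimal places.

Field E=4, R=17: +4·20° lon, +17·10° lat → SW at lon -100°, lat 80°.
Square 7, 5: +7·2° lon, +5·1° lat → SW at lon -86°, lat 85°.
Subsquare a=0, w=22: +0·0.0833333° lon, +22·0.0416667° lat → SW at lon -86°, lat 85.9167°.
Cell spans 0.0833333° lon × 0.0416667° lat.
south 85.9167, north 85.9583.

85.9167, 85.9583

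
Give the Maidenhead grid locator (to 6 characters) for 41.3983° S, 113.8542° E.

Offset from 180°W / 90°S: lon 293.8542°, lat 48.6017°.
Field: lon ⌊293.8542/20⌋ = 14 → O; lat ⌊48.6017/10⌋ = 4 → E.
Square: lon ⌊13.8542/2⌋ = 6; lat ⌊8.6017/1⌋ = 8.
Subsquare: lon ⌊1.8542/0.0833333⌋ = 22 → w; lat ⌊0.6017/0.0416667⌋ = 14 → o.

OE68wo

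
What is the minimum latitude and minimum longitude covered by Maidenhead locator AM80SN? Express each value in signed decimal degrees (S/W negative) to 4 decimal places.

Field A=0, M=12: +0·20° lon, +12·10° lat → SW at lon -180°, lat 30°.
Square 8, 0: +8·2° lon, +0·1° lat → SW at lon -164°, lat 30°.
Subsquare s=18, n=13: +18·0.0833333° lon, +13·0.0416667° lat → SW at lon -162.5°, lat 30.5417°.
latitude 30.5417, longitude -162.5000.

30.5417, -162.5000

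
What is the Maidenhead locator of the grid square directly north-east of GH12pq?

Longitude subsquare p = 15; +1 → 16 = q.
Latitude subsquare q = 16; +1 → 17 = r.

GH12qr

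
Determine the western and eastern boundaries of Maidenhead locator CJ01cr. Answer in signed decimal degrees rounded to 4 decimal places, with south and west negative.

-139.8333, -139.7500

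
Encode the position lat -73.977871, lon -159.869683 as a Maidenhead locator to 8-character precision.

BB06ba55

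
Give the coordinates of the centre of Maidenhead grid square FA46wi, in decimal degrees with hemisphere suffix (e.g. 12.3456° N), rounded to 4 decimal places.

Field F=5, A=0: +5·20° lon, +0·10° lat → SW at lon -80°, lat -90°.
Square 4, 6: +4·2° lon, +6·1° lat → SW at lon -72°, lat -84°.
Subsquare w=22, i=8: +22·0.0833333° lon, +8·0.0416667° lat → SW at lon -70.1667°, lat -83.6667°.
Cell spans 0.0833333° lon × 0.0416667° lat. Centre is SW corner plus half of each.
latitude 83.6458° S, longitude 70.1250° W.

83.6458° S, 70.1250° W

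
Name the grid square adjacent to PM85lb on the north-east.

Longitude subsquare l = 11; +1 → 12 = m.
Latitude subsquare b = 1; +1 → 2 = c.

PM85mc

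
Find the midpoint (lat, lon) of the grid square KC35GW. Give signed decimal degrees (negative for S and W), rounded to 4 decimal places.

-64.0625, 26.5417

Field K=10, C=2: +10·20° lon, +2·10° lat → SW at lon 20°, lat -70°.
Square 3, 5: +3·2° lon, +5·1° lat → SW at lon 26°, lat -65°.
Subsquare g=6, w=22: +6·0.0833333° lon, +22·0.0416667° lat → SW at lon 26.5°, lat -64.0833°.
Cell spans 0.0833333° lon × 0.0416667° lat. Centre is SW corner plus half of each.
latitude -64.0625, longitude 26.5417.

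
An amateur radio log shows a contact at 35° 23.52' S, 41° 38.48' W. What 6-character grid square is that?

GF94eo

Shift to the Maidenhead origin (180°W, 90°S): lon 138.3587, lat 54.6080.
Field (20°×10°, letters A–R): 138.3587/20 → 6 → G, 54.6080/10 → 5 → F; chars GF.
Square (2°×1°, digits 0–9): 18.3587/2 → 9, 4.6080/1 → 4; chars 94.
Subsquare (5′×2.5′, letters a–x): 0.3587/0.0833333 → 4 → e, 0.6080/0.0416667 → 14 → o; chars eo.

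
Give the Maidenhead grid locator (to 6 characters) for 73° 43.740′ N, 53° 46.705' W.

Offset from 180°W / 90°S: lon 126.2216°, lat 163.7290°.
Field (20°×10°, letters A–R): lon ⌊126.2216/20⌋ = 6 → G; lat ⌊163.7290/10⌋ = 16 → Q.
Square (2°×1°, digits 0–9): lon ⌊6.2216/2⌋ = 3; lat ⌊3.7290/1⌋ = 3.
Subsquare (5′×2.5′, letters a–x): lon ⌊0.2216/0.0833333⌋ = 2 → c; lat ⌊0.7290/0.0416667⌋ = 17 → r.

GQ33cr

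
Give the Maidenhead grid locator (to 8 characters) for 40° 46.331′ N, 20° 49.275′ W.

HN90os15

Add 180° to longitude and 90° to latitude: 159.17875, 130.77218.
Field (20°×10°, letters A–R): lon ⌊159.17875/20⌋ = 7 → H; lat ⌊130.77218/10⌋ = 13 → N.
Square (2°×1°, digits 0–9): lon ⌊19.17875/2⌋ = 9; lat ⌊0.77218/1⌋ = 0.
Subsquare (5′×2.5′, letters a–x): lon ⌊1.17875/0.0833333⌋ = 14 → o; lat ⌊0.77218/0.0416667⌋ = 18 → s.
Extended square (30″×15″, digits 0–9): lon ⌊0.01208/0.00833333⌋ = 1; lat ⌊0.02218/0.00416667⌋ = 5.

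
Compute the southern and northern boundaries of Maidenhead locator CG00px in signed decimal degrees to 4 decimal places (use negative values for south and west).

-29.0417, -29.0000

Field C=2, G=6: +2·20° lon, +6·10° lat → SW at lon -140°, lat -30°.
Square 0, 0: +0·2° lon, +0·1° lat → SW at lon -140°, lat -30°.
Subsquare p=15, x=23: +15·0.0833333° lon, +23·0.0416667° lat → SW at lon -138.75°, lat -29.0417°.
Cell spans 0.0833333° lon × 0.0416667° lat.
south -29.0417, north -29.0000.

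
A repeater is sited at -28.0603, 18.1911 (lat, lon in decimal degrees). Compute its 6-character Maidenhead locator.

Shift to the Maidenhead origin (180°W, 90°S): lon 198.1911, lat 61.9397.
Field: 198.1911/20 → 9 → J, 61.9397/10 → 6 → G; chars JG.
Square: 18.1911/2 → 9, 1.9397/1 → 1; chars 91.
Subsquare: 0.1911/0.0833333 → 2 → c, 0.9397/0.0416667 → 22 → w; chars cw.

JG91cw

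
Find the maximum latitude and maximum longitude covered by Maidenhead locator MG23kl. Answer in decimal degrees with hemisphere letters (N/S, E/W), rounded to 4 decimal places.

Field M=12, G=6: +12·20° lon, +6·10° lat → SW at lon 60°, lat -30°.
Square 2, 3: +2·2° lon, +3·1° lat → SW at lon 64°, lat -27°.
Subsquare k=10, l=11: +10·0.0833333° lon, +11·0.0416667° lat → SW at lon 64.8333°, lat -26.5417°.
Cell spans 0.0833333° lon × 0.0416667° lat. NE corner is SW corner plus one full cell.
latitude 26.5000° S, longitude 64.9167° E.

26.5000° S, 64.9167° E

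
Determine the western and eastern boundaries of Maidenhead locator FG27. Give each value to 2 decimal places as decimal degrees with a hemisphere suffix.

Field F=5, G=6: +5·20° lon, +6·10° lat → SW at lon -80°, lat -30°.
Square 2, 7: +2·2° lon, +7·1° lat → SW at lon -76°, lat -23°.
Cell spans 2° lon × 1° lat.
west 76.00° W, east 74.00° W.

76.00° W, 74.00° W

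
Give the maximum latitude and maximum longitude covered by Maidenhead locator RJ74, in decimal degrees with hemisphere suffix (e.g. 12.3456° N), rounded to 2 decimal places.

Field R=17, J=9: +17·20° lon, +9·10° lat → SW at lon 160°, lat 0°.
Square 7, 4: +7·2° lon, +4·1° lat → SW at lon 174°, lat 4°.
Cell spans 2° lon × 1° lat. NE corner is SW corner plus one full cell.
latitude 5.00° N, longitude 176.00° E.

5.00° N, 176.00° E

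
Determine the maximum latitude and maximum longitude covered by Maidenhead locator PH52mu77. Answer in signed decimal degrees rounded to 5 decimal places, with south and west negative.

Field P=15, H=7: +15·20° lon, +7·10° lat → SW at lon 120°, lat -20°.
Square 5, 2: +5·2° lon, +2·1° lat → SW at lon 130°, lat -18°.
Subsquare m=12, u=20: +12·0.0833333° lon, +20·0.0416667° lat → SW at lon 131°, lat -17.1667°.
Extended square 7, 7: +7·0.00833333° lon, +7·0.00416667° lat → SW at lon 131.058°, lat -17.1375°.
Cell spans 0.00833333° lon × 0.00416667° lat. NE corner is SW corner plus one full cell.
latitude -17.13333, longitude 131.06667.

-17.13333, 131.06667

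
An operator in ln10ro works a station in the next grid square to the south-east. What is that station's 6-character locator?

LN10sn

Longitude subsquare r = 17; +1 → 18 = s.
Latitude subsquare o = 14; −1 → 13 = n.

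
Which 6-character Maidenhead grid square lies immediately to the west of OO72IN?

Longitude subsquare i = 8; −1 → 7 = h.
The latitude characters are unchanged.

OO72hn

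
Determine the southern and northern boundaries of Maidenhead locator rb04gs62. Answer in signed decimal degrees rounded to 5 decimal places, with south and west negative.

-75.24167, -75.23750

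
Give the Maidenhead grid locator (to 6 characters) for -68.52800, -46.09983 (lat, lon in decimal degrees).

GC61wl

Offset from 180°W / 90°S: lon 133.9002°, lat 21.4720°.
Field: 133.9002/20 → 6 → G, 21.4720/10 → 2 → C; chars GC.
Square: 13.9002/2 → 6, 1.4720/1 → 1; chars 61.
Subsquare: 1.9002/0.0833333 → 22 → w, 0.4720/0.0416667 → 11 → l; chars wl.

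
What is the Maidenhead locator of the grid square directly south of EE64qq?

EE64qp

Latitude subsquare q = 16; −1 → 15 = p.
The longitude characters are unchanged.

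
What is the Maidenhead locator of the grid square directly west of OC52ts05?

OC52ss95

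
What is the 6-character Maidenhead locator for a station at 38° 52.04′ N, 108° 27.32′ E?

Offset from 180°W / 90°S: lon 288.4553°, lat 128.8673°.
Field: lon ⌊288.4553/20⌋ = 14 → O; lat ⌊128.8673/10⌋ = 12 → M.
Square: lon ⌊8.4553/2⌋ = 4; lat ⌊8.8673/1⌋ = 8.
Subsquare: lon ⌊0.4553/0.0833333⌋ = 5 → f; lat ⌊0.8673/0.0416667⌋ = 20 → u.

OM48fu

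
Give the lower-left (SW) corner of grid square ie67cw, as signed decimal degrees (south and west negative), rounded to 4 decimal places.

-42.0833, -7.8333

Field I=8, E=4: +8·20° lon, +4·10° lat → SW at lon -20°, lat -50°.
Square 6, 7: +6·2° lon, +7·1° lat → SW at lon -8°, lat -43°.
Subsquare c=2, w=22: +2·0.0833333° lon, +22·0.0416667° lat → SW at lon -7.83333°, lat -42.0833°.
latitude -42.0833, longitude -7.8333.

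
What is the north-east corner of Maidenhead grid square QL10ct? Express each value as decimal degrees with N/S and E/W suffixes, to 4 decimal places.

20.8333° N, 142.2500° E

Field Q=16, L=11: +16·20° lon, +11·10° lat → SW at lon 140°, lat 20°.
Square 1, 0: +1·2° lon, +0·1° lat → SW at lon 142°, lat 20°.
Subsquare c=2, t=19: +2·0.0833333° lon, +19·0.0416667° lat → SW at lon 142.167°, lat 20.7917°.
Cell spans 0.0833333° lon × 0.0416667° lat. NE corner is SW corner plus one full cell.
latitude 20.8333° N, longitude 142.2500° E.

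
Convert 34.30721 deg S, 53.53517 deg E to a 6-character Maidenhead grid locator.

Offset from 180°W / 90°S: lon 233.5352°, lat 55.6928°.
Field: lon ⌊233.5352/20⌋ = 11 → L; lat ⌊55.6928/10⌋ = 5 → F.
Square: lon ⌊13.5352/2⌋ = 6; lat ⌊5.6928/1⌋ = 5.
Subsquare: lon ⌊1.5352/0.0833333⌋ = 18 → s; lat ⌊0.6928/0.0416667⌋ = 16 → q.

LF65sq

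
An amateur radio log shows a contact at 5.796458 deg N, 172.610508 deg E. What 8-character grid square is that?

RJ65ht31

Offset from 180°W / 90°S: lon 352.61051°, lat 95.79646°.
Field (20°×10°, letters A–R): 352.61051/20 → 17 → R, 95.79646/10 → 9 → J; chars RJ.
Square (2°×1°, digits 0–9): 12.61051/2 → 6, 5.79646/1 → 5; chars 65.
Subsquare (5′×2.5′, letters a–x): 0.61051/0.0833333 → 7 → h, 0.79646/0.0416667 → 19 → t; chars ht.
Extended square (30″×15″, digits 0–9): 0.02717/0.00833333 → 3, 0.00479/0.00416667 → 1; chars 31.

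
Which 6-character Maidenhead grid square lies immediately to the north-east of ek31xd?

Longitude subsquare x = 23; +1 → 24, wraps to 0 = a, carry into square.
Longitude square 3; +1 → 4.
Latitude subsquare d = 3; +1 → 4 = e.

EK41ae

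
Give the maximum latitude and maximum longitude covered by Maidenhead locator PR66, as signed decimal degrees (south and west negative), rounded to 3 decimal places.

87.000, 134.000

Field P=15, R=17: +15·20° lon, +17·10° lat → SW at lon 120°, lat 80°.
Square 6, 6: +6·2° lon, +6·1° lat → SW at lon 132°, lat 86°.
Cell spans 2° lon × 1° lat. NE corner is SW corner plus one full cell.
latitude 87.000, longitude 134.000.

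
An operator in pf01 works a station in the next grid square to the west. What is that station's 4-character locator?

OF91

Longitude square 0; −1 → -1, wraps to 9, carry into field.
Longitude field P = 15; −1 → 14 = O.
The latitude characters are unchanged.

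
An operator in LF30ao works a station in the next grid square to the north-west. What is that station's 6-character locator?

Longitude subsquare a = 0; −1 → -1, wraps to 23 = x, carry into square.
Longitude square 3; −1 → 2.
Latitude subsquare o = 14; +1 → 15 = p.

LF20xp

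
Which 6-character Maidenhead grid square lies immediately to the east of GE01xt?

Longitude subsquare x = 23; +1 → 24, wraps to 0 = a, carry into square.
Longitude square 0; +1 → 1.
The latitude characters are unchanged.

GE11at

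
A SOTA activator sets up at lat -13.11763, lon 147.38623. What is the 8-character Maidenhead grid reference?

QH36qv61

Offset from 180°W / 90°S: lon 327.38623°, lat 76.88237°.
Field: lon ⌊327.38623/20⌋ = 16 → Q; lat ⌊76.88237/10⌋ = 7 → H.
Square: lon ⌊7.38623/2⌋ = 3; lat ⌊6.88237/1⌋ = 6.
Subsquare: lon ⌊1.38623/0.0833333⌋ = 16 → q; lat ⌊0.88237/0.0416667⌋ = 21 → v.
Extended square: lon ⌊0.05290/0.00833333⌋ = 6; lat ⌊0.00737/0.00416667⌋ = 1.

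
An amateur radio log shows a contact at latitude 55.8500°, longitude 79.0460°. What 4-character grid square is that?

MO95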